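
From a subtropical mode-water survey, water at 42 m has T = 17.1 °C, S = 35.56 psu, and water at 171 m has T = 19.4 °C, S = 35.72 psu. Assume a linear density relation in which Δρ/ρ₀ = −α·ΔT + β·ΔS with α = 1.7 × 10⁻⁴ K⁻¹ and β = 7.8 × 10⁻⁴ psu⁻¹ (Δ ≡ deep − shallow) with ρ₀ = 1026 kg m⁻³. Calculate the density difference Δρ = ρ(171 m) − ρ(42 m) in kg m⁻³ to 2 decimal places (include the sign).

ΔT = +2.3 K, ΔS = +0.16 psu (deep − shallow).
Δρ/ρ₀ = −(1.7 × 10⁻⁴)(+2.3) + (7.8 × 10⁻⁴)(+0.16) = -2.662 × 10⁻⁴.
Δρ = 1026 × (-2.662 × 10⁻⁴) = -0.27 kg m⁻³.
Negative Δρ: lighter below, statically unstable.

-0.27 kg m⁻³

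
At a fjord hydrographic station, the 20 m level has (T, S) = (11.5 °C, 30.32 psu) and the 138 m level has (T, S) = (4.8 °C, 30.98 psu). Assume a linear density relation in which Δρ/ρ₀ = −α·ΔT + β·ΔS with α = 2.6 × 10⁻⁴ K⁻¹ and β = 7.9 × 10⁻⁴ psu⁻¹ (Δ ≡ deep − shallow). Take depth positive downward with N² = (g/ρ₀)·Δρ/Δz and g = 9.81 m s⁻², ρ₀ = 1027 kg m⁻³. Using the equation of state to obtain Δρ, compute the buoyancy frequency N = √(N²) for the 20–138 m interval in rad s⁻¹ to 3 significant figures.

0.0137 rad s⁻¹

ΔT = -6.7 K, ΔS = +0.66 psu (deep − shallow).
Δρ/ρ₀ = −αΔT + βΔS = 1.742 × 10⁻³ + 5.214 × 10⁻⁴ = 2.2634 × 10⁻³, so Δρ ≈ 2.325 kg m⁻³.
N² = (g/ρ₀)·Δρ/Δz = g·(Δρ/ρ₀)/Δz = 9.81 × 2.2634 × 10⁻³ / 118 = 1.8817 × 10⁻⁴ s⁻².
N = √(1.8817 × 10⁻⁴) = 0.013718 rad s⁻¹ ≈ 0.0137 rad s⁻¹.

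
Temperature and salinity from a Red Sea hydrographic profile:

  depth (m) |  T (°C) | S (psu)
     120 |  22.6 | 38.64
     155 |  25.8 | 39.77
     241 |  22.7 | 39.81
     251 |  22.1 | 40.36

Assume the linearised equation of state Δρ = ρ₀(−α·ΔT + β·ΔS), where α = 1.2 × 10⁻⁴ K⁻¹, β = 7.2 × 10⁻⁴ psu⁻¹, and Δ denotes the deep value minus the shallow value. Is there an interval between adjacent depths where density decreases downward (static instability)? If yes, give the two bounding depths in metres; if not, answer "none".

Evaluate Δρ/ρ₀ = −αΔT + βΔS across each adjacent pair:
  120–155 m: −αΔT+βΔS = −(1.2 × 10⁻⁴)(+3.2)+(7.2 × 10⁻⁴)(+1.13) = 4.3 × 10⁻⁴ → stable
  155–241 m: −αΔT+βΔS = −(1.2 × 10⁻⁴)(-3.1)+(7.2 × 10⁻⁴)(+0.04) = 4.0 × 10⁻⁴ → stable
  241–251 m: −αΔT+βΔS = −(1.2 × 10⁻⁴)(-0.6)+(7.2 × 10⁻⁴)(+0.55) = 4.7 × 10⁻⁴ → stable
Every interval has Δρ > 0: the column is stably stratified throughout.

none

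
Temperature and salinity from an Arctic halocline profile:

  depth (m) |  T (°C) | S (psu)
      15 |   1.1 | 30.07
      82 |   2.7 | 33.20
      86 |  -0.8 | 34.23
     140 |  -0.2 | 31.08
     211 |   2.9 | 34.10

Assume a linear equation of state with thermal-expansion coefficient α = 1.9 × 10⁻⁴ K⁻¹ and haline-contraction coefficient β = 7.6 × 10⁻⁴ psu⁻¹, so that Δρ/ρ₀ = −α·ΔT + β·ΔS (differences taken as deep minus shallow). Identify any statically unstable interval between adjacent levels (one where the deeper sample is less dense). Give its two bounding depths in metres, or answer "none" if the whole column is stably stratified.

Evaluate Δρ/ρ₀ = −αΔT + βΔS across each adjacent pair:
  15–82 m: −αΔT+βΔS = −(1.9 × 10⁻⁴)(+1.6)+(7.6 × 10⁻⁴)(+3.13) = 2.1 × 10⁻³ → stable
  82–86 m: −αΔT+βΔS = −(1.9 × 10⁻⁴)(-3.5)+(7.6 × 10⁻⁴)(+1.03) = 1.4 × 10⁻³ → stable
  86–140 m: −αΔT+βΔS = −(1.9 × 10⁻⁴)(+0.6)+(7.6 × 10⁻⁴)(-3.15) = -2.5 × 10⁻³ → UNSTABLE
  140–211 m: −αΔT+βΔS = −(1.9 × 10⁻⁴)(+3.1)+(7.6 × 10⁻⁴)(+3.02) = 1.7 × 10⁻³ → stable
The 86–140 m interval has Δρ < 0: lighter water underlies denser water.

86–140 m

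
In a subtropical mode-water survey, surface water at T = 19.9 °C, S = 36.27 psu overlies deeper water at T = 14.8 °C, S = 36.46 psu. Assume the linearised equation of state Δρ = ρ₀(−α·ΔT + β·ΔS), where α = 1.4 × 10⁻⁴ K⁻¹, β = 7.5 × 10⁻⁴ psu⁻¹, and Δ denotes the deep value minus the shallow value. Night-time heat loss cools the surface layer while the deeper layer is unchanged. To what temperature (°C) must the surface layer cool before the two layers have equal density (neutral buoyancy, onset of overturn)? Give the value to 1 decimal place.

13.8 °C

Neutral buoyancy requires Δρ = 0, i.e. −α(T_deep − T_surf′) + β(S_deep − S_surf) = 0.
T_surf′ = T_deep − (β/α)·ΔS = 14.8 − (7.5 × 10⁻⁴/1.4 × 10⁻⁴)·(+0.19) = 13.782 °C.
Cooling required: 19.9 − (13.782) = 6.118 °C.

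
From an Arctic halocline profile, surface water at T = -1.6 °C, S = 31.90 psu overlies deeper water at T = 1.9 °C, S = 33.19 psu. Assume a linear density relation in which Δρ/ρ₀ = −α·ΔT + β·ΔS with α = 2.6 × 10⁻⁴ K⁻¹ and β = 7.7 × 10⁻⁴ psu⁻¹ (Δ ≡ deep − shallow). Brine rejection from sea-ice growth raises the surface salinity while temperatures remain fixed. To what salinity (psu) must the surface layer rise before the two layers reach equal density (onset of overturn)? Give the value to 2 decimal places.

32.01 psu

Neutral buoyancy requires −α(T_deep − T_surf) + β(S_deep − S_surf′) = 0.
S_surf′ = S_deep − (α/β)·ΔT = 33.19 − (2.6 × 10⁻⁴/7.7 × 10⁻⁴)·(+3.5) = 32.0082 psu.
Increase required: 32.0082 − 31.90 = 0.1082 psu.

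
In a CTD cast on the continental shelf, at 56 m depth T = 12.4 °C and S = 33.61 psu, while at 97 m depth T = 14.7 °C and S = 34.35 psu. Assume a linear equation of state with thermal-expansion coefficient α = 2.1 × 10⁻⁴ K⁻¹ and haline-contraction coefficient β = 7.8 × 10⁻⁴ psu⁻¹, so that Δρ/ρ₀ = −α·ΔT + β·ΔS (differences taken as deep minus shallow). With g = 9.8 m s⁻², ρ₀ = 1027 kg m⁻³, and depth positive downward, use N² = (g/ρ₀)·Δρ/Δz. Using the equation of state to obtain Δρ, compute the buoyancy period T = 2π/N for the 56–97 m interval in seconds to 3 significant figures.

1.32 × 10³ s

ΔT = +2.3 K, ΔS = +0.74 psu (deep − shallow).
Δρ/ρ₀ = −αΔT + βΔS = -4.83 × 10⁻⁴ + 5.772 × 10⁻⁴ = 9.42 × 10⁻⁵, so Δρ ≈ 0.09674 kg m⁻³.
N² = (g/ρ₀)·Δρ/Δz = g·(Δρ/ρ₀)/Δz = 9.8 × 9.42 × 10⁻⁵ / 41 = 2.2516 × 10⁻⁵ s⁻².
N = √(2.2516 × 10⁻⁵) = 4.7451 × 10⁻³ rad s⁻¹ → T = 2π/N = 1.3241 × 10³ s ≈ 1.32 × 10³ s.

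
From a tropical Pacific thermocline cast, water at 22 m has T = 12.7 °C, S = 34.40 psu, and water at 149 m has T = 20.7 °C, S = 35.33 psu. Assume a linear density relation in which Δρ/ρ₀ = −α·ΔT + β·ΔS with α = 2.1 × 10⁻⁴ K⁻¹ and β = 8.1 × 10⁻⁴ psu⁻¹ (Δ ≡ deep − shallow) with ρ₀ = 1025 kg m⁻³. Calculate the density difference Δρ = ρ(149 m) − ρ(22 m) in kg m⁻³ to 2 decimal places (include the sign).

ΔT = +8.0 K, ΔS = +0.93 psu (deep − shallow).
Δρ/ρ₀ = −(2.1 × 10⁻⁴)(+8.0) + (8.1 × 10⁻⁴)(+0.93) = -9.267 × 10⁻⁴.
Δρ = 1025 × (-9.267 × 10⁻⁴) = -0.95 kg m⁻³.
Negative Δρ: lighter below, statically unstable.

-0.95 kg m⁻³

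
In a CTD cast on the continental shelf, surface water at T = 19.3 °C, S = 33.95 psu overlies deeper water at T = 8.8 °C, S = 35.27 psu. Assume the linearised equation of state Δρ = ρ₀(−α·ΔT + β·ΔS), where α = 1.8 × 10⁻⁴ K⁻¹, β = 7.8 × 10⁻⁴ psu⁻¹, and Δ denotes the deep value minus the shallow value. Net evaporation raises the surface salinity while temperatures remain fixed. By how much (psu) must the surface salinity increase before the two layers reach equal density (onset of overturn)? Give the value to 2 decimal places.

Neutral buoyancy requires −α(T_deep − T_surf) + β(S_deep − S_surf′) = 0.
S_surf′ = S_deep − (α/β)·ΔT = 35.27 − (1.8 × 10⁻⁴/7.8 × 10⁻⁴)·(-10.5) = 37.6931 psu.
Increase required: 37.6931 − 33.95 = 3.7431 psu.

3.74 psu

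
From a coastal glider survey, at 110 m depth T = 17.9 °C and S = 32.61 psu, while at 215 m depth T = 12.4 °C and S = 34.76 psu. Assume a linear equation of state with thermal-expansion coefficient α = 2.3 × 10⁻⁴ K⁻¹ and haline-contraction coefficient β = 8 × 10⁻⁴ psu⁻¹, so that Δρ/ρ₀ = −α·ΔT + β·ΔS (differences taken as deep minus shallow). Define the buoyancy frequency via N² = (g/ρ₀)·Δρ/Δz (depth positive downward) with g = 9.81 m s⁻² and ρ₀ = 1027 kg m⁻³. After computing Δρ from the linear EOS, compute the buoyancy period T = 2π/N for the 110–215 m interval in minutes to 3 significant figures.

ΔT = -5.5 K, ΔS = +2.15 psu (deep − shallow).
Δρ/ρ₀ = −αΔT + βΔS = 1.265 × 10⁻³ + 1.72 × 10⁻³ = 2.985 × 10⁻³, so Δρ ≈ 3.066 kg m⁻³.
N² = (g/ρ₀)·Δρ/Δz = g·(Δρ/ρ₀)/Δz = 9.81 × 2.985 × 10⁻³ / 105 = 2.7888 × 10⁻⁴ s⁻².
N = √(2.7888 × 10⁻⁴) = 0.016700 rad s⁻¹ → T = 2π/N = 376.24 s = 6.2707 min ≈ 6.27 min.

6.27 min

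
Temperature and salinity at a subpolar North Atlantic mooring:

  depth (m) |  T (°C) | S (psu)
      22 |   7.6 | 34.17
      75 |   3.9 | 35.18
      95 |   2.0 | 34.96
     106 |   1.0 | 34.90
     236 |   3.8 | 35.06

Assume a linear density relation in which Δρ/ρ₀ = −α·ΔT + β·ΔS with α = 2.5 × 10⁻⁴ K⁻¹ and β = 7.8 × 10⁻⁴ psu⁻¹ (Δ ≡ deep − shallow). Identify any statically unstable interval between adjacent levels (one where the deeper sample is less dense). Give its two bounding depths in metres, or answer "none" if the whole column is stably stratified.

106–236 m

Evaluate Δρ/ρ₀ = −αΔT + βΔS across each adjacent pair:
  22–75 m: −αΔT+βΔS = −(2.5 × 10⁻⁴)(-3.7)+(7.8 × 10⁻⁴)(+1.01) = 1.7 × 10⁻³ → stable
  75–95 m: −αΔT+βΔS = −(2.5 × 10⁻⁴)(-1.9)+(7.8 × 10⁻⁴)(-0.22) = 3.0 × 10⁻⁴ → stable
  95–106 m: −αΔT+βΔS = −(2.5 × 10⁻⁴)(-1.0)+(7.8 × 10⁻⁴)(-0.06) = 2.0 × 10⁻⁴ → stable
  106–236 m: −αΔT+βΔS = −(2.5 × 10⁻⁴)(+2.8)+(7.8 × 10⁻⁴)(+0.16) = -5.8 × 10⁻⁴ → UNSTABLE
The 106–236 m interval has Δρ < 0: lighter water underlies denser water.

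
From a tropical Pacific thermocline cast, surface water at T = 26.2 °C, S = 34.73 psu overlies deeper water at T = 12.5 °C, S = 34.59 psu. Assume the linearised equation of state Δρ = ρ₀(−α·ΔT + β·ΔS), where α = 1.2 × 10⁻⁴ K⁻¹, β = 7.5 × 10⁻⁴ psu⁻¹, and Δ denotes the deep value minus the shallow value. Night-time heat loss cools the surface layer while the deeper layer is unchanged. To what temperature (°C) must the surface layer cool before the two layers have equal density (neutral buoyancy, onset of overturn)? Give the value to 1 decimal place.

13.4 °C

Neutral buoyancy requires Δρ = 0, i.e. −α(T_deep − T_surf′) + β(S_deep − S_surf) = 0.
T_surf′ = T_deep − (β/α)·ΔS = 12.5 − (7.5 × 10⁻⁴/1.2 × 10⁻⁴)·(-0.14) = 13.375 °C.
Cooling required: 26.2 − (13.375) = 12.825 °C.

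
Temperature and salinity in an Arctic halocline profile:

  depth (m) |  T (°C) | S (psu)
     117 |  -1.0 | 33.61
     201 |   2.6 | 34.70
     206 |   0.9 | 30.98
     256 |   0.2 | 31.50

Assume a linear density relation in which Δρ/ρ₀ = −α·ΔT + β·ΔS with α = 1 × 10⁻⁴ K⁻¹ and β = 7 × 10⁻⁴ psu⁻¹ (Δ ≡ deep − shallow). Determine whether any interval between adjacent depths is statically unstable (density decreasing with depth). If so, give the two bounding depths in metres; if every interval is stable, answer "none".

Evaluate Δρ/ρ₀ = −αΔT + βΔS across each adjacent pair:
  117–201 m: −αΔT+βΔS = −(1 × 10⁻⁴)(+3.6)+(7 × 10⁻⁴)(+1.09) = 4.0 × 10⁻⁴ → stable
  201–206 m: −αΔT+βΔS = −(1 × 10⁻⁴)(-1.7)+(7 × 10⁻⁴)(-3.72) = -2.4 × 10⁻³ → UNSTABLE
  206–256 m: −αΔT+βΔS = −(1 × 10⁻⁴)(-0.7)+(7 × 10⁻⁴)(+0.52) = 4.3 × 10⁻⁴ → stable
The 201–206 m interval has Δρ < 0: lighter water underlies denser water.

201–206 m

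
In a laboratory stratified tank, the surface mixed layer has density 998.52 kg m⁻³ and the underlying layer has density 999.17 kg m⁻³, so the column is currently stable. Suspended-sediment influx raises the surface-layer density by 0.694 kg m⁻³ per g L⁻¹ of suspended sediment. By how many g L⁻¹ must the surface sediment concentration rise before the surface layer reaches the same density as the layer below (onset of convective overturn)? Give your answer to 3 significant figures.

Density deficit of the surface layer: 999.17 − 998.52 = 0.65 kg m⁻³.
Required change = 0.65 / 0.694 = 0.937 g L⁻¹.

0.937 g L⁻¹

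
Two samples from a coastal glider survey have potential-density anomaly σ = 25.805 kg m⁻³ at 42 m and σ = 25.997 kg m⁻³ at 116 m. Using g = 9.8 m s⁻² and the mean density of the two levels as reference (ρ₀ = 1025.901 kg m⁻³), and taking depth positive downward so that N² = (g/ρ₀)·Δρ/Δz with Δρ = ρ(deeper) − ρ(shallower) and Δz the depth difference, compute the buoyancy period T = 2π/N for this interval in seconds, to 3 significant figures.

Δρ = 1025.997 − 1025.805 = 0.192 kg m⁻³ over Δz = 116 − 42 = 74 m.
N² = (9.8/1025.901) × (0.192/74) = 2.4785 × 10⁻⁵ s⁻².
N = √(2.4785 × 10⁻⁵) = 4.9785 × 10⁻³ rad s⁻¹, so T = 2π/N = 1.2621 × 10³ s ≈ 1.26 × 10³ s.
A positive N² confirms static stability across the interval.

1.26 × 10³ s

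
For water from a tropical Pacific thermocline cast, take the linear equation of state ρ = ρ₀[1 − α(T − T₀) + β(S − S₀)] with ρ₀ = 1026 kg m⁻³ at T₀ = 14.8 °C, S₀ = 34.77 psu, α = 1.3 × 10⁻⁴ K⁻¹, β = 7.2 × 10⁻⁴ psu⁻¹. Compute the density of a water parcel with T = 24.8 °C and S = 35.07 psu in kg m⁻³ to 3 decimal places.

1024.888 kg m⁻³

T − T₀ = +10.0 K, S − S₀ = +0.30 psu.
Bracket = 1 − α·(+10.0) + β·(+0.30) = 1 + (-1.084 × 10⁻³) = 0.9989160.
ρ = 1026 × 0.9989160 = 1024.888 kg m⁻³.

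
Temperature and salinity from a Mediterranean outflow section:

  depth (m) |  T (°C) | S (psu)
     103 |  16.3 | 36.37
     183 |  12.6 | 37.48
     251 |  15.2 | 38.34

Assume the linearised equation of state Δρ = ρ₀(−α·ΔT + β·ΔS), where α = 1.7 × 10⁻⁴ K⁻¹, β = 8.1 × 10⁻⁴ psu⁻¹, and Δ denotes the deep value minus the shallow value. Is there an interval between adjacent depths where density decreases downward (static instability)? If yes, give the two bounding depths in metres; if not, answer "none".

Evaluate Δρ/ρ₀ = −αΔT + βΔS across each adjacent pair:
  103–183 m: −αΔT+βΔS = −(1.7 × 10⁻⁴)(-3.7)+(8.1 × 10⁻⁴)(+1.11) = 1.5 × 10⁻³ → stable
  183–251 m: −αΔT+βΔS = −(1.7 × 10⁻⁴)(+2.6)+(8.1 × 10⁻⁴)(+0.86) = 2.5 × 10⁻⁴ → stable
Every interval has Δρ > 0: the column is stably stratified throughout.

none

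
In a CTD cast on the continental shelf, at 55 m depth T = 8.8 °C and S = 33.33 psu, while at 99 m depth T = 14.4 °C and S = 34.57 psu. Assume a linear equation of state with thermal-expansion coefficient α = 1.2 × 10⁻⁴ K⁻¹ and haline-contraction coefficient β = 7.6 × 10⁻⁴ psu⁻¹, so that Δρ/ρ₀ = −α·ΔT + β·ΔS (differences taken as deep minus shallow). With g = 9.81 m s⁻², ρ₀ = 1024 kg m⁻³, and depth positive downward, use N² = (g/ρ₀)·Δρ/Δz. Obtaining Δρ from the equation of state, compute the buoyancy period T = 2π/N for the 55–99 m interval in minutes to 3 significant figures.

ΔT = +5.6 K, ΔS = +1.24 psu (deep − shallow).
Δρ/ρ₀ = −αΔT + βΔS = -6.72 × 10⁻⁴ + 9.424 × 10⁻⁴ = 2.704 × 10⁻⁴, so Δρ ≈ 0.2769 kg m⁻³.
N² = (g/ρ₀)·Δρ/Δz = g·(Δρ/ρ₀)/Δz = 9.81 × 2.704 × 10⁻⁴ / 44 = 6.0287 × 10⁻⁵ s⁻².
N = √(6.0287 × 10⁻⁵) = 7.7645 × 10⁻³ rad s⁻¹ → T = 2π/N = 809.22 s = 13.487 min ≈ 13.5 min.

13.5 min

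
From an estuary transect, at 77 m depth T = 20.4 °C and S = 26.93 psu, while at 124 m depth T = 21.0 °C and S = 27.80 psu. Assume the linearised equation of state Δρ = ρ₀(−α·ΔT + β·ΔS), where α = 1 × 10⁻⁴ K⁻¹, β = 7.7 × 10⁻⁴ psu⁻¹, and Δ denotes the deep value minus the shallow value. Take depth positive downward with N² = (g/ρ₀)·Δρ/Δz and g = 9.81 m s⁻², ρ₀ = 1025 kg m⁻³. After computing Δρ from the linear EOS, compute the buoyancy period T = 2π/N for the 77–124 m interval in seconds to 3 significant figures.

557 s

ΔT = +0.6 K, ΔS = +0.87 psu (deep − shallow).
Δρ/ρ₀ = −αΔT + βΔS = -6.00 × 10⁻⁵ + 6.699 × 10⁻⁴ = 6.099 × 10⁻⁴, so Δρ ≈ 0.6251 kg m⁻³.
N² = (g/ρ₀)·Δρ/Δz = g·(Δρ/ρ₀)/Δz = 9.81 × 6.099 × 10⁻⁴ / 47 = 1.2730 × 10⁻⁴ s⁻².
N = √(1.2730 × 10⁻⁴) = 0.011283 rad s⁻¹ → T = 2π/N = 556.87 s ≈ 557 s.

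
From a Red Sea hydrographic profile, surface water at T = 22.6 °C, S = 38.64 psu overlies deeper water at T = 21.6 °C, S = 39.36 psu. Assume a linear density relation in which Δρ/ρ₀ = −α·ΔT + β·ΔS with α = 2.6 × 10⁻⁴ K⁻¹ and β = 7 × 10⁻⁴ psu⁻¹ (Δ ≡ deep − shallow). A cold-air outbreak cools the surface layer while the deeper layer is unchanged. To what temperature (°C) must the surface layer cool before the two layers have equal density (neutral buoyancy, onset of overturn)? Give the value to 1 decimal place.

19.7 °C

Neutral buoyancy requires Δρ = 0, i.e. −α(T_deep − T_surf′) + β(S_deep − S_surf) = 0.
T_surf′ = T_deep − (β/α)·ΔS = 21.6 − (7 × 10⁻⁴/2.6 × 10⁻⁴)·(+0.72) = 19.662 °C.
Cooling required: 22.6 − (19.662) = 2.938 °C.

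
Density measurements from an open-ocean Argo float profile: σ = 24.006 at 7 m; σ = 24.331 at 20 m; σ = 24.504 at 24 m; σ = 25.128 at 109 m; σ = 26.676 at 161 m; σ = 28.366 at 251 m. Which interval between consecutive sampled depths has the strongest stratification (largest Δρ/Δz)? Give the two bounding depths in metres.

Compute the density gradient over each adjacent pair:
  7–20 m: Δρ/Δz = 0.325/13 = 0.025 kg m⁻⁴
  20–24 m: Δρ/Δz = 0.173/4 = 0.043 kg m⁻⁴
  24–109 m: Δρ/Δz = 0.624/85 = 7.3 × 10⁻³ kg m⁻⁴
  109–161 m: Δρ/Δz = 1.548/52 = 0.030 kg m⁻⁴
  161–251 m: Δρ/Δz = 1.690/90 = 0.019 kg m⁻⁴
The largest gradient is in the 20–24 m interval — the pycnocline.

20–24 m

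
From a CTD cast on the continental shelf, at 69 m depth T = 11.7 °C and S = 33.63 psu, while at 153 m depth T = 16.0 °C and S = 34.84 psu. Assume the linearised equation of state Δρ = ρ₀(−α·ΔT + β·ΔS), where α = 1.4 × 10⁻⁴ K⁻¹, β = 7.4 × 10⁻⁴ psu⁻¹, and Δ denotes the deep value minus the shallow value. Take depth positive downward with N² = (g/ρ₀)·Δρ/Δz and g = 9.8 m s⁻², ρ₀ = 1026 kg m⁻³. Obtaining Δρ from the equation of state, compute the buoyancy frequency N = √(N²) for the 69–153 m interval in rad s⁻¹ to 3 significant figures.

ΔT = +4.3 K, ΔS = +1.21 psu (deep − shallow).
Δρ/ρ₀ = −αΔT + βΔS = -6.02 × 10⁻⁴ + 8.954 × 10⁻⁴ = 2.934 × 10⁻⁴, so Δρ ≈ 0.3010 kg m⁻³.
N² = (g/ρ₀)·Δρ/Δz = g·(Δρ/ρ₀)/Δz = 9.8 × 2.934 × 10⁻⁴ / 84 = 3.4230 × 10⁻⁵ s⁻².
N = √(3.4230 × 10⁻⁵) = 5.8506 × 10⁻³ rad s⁻¹ ≈ 5.85 × 10⁻³ rad s⁻¹.

5.85 × 10⁻³ rad s⁻¹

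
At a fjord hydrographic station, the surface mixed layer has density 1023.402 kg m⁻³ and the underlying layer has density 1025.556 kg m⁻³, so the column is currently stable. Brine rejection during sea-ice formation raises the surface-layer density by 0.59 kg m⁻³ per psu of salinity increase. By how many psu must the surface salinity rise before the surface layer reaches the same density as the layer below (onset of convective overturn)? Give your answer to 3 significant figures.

3.65 psu

Density deficit of the surface layer: 1025.556 − 1023.402 = 2.154 kg m⁻³.
Required change = 2.154 / 0.59 = 3.65 psu.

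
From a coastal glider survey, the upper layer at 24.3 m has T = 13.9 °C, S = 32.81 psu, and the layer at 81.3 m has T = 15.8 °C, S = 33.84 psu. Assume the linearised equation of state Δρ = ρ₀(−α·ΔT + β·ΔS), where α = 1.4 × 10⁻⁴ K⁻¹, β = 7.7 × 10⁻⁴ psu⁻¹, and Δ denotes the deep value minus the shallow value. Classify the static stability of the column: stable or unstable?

stable

ΔT = 15.8 − 13.9 = +1.9 K and ΔS = 33.84 − 32.81 = +1.03 psu (deep − shallow).
−αΔT = -2.66 × 10⁻⁴; βΔS = 7.931 × 10⁻⁴; sum Δρ/ρ₀ = 5.271 × 10⁻⁴.
Δρ/ρ₀ > 0, so Δρ > 0: deeper water is denser → statically stable.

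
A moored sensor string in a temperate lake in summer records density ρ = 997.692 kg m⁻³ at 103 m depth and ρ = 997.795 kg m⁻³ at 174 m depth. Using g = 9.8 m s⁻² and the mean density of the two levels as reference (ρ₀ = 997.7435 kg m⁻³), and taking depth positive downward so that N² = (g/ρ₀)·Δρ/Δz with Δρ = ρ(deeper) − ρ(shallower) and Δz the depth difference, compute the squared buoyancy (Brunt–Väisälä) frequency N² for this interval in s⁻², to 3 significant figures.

Δρ = 997.795 − 997.692 = 0.103 kg m⁻³ over Δz = 174 − 103 = 71 m.
N² = (9.8/997.7435) × (0.103/71) = 1.4249 × 10⁻⁵ s⁻² ≈ 1.42 × 10⁻⁵ s⁻².

1.42 × 10⁻⁵ s⁻²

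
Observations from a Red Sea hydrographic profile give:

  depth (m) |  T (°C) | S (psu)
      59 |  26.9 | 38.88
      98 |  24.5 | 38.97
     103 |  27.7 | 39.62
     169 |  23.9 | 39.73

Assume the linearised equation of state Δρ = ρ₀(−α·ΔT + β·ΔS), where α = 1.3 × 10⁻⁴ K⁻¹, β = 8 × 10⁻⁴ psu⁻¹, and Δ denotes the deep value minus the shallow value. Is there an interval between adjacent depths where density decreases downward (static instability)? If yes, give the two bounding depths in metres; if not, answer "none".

Evaluate Δρ/ρ₀ = −αΔT + βΔS across each adjacent pair:
  59–98 m: −αΔT+βΔS = −(1.3 × 10⁻⁴)(-2.4)+(8 × 10⁻⁴)(+0.09) = 3.8 × 10⁻⁴ → stable
  98–103 m: −αΔT+βΔS = −(1.3 × 10⁻⁴)(+3.2)+(8 × 10⁻⁴)(+0.65) = 1.0 × 10⁻⁴ → stable
  103–169 m: −αΔT+βΔS = −(1.3 × 10⁻⁴)(-3.8)+(8 × 10⁻⁴)(+0.11) = 5.8 × 10⁻⁴ → stable
Every interval has Δρ > 0: the column is stably stratified throughout.

none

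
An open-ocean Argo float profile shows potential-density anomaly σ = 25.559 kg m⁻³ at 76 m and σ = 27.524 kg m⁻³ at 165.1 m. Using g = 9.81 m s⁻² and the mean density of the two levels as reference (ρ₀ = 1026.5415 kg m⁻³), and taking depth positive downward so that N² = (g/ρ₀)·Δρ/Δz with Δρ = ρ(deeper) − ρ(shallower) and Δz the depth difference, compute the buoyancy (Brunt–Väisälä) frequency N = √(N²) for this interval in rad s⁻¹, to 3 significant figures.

Δρ = 1027.524 − 1025.559 = 1.965 kg m⁻³ over Δz = 165.1 − 76 = 89.1 m.
N² = (9.81/1026.5415) × (1.965/89.1) = 2.1075 × 10⁻⁴ s⁻².
N = √(2.1075 × 10⁻⁴) = 0.014517 rad s⁻¹ ≈ 0.0145 rad s⁻¹.
N² > 0, so the interval is statically stable.

0.0145 rad s⁻¹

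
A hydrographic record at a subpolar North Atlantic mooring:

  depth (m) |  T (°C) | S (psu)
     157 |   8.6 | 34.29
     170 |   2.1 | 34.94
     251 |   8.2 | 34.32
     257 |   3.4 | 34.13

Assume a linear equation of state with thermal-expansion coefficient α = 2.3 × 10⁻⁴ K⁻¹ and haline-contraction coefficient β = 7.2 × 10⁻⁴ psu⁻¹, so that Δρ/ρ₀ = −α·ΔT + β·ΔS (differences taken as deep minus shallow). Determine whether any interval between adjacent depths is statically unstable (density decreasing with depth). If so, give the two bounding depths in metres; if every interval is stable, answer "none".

170–251 m

Evaluate Δρ/ρ₀ = −αΔT + βΔS across each adjacent pair:
  157–170 m: −αΔT+βΔS = −(2.3 × 10⁻⁴)(-6.5)+(7.2 × 10⁻⁴)(+0.65) = 2.0 × 10⁻³ → stable
  170–251 m: −αΔT+βΔS = −(2.3 × 10⁻⁴)(+6.1)+(7.2 × 10⁻⁴)(-0.62) = -1.8 × 10⁻³ → UNSTABLE
  251–257 m: −αΔT+βΔS = −(2.3 × 10⁻⁴)(-4.8)+(7.2 × 10⁻⁴)(-0.19) = 9.7 × 10⁻⁴ → stable
The 170–251 m interval has Δρ < 0: lighter water underlies denser water.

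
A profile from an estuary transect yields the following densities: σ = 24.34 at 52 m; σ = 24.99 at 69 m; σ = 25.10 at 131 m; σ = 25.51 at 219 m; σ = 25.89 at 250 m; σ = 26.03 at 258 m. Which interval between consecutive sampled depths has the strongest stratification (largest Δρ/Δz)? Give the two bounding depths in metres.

52–69 m

Compute the density gradient over each adjacent pair:
  52–69 m: Δρ/Δz = 0.65/17 = 0.038 kg m⁻⁴
  69–131 m: Δρ/Δz = 0.11/62 = 1.8 × 10⁻³ kg m⁻⁴
  131–219 m: Δρ/Δz = 0.41/88 = 4.7 × 10⁻³ kg m⁻⁴
  219–250 m: Δρ/Δz = 0.38/31 = 0.012 kg m⁻⁴
  250–258 m: Δρ/Δz = 0.14/8 = 0.018 kg m⁻⁴
The largest gradient is in the 52–69 m interval — the pycnocline.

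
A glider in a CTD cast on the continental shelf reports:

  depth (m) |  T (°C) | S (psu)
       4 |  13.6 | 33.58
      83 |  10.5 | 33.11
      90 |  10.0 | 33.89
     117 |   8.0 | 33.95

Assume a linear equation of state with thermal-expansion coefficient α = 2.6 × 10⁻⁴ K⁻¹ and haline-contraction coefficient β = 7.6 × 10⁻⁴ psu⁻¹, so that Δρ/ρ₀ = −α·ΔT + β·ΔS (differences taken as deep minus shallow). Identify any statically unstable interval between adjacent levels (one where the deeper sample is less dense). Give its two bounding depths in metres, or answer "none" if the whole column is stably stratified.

none

Evaluate Δρ/ρ₀ = −αΔT + βΔS across each adjacent pair:
  4–83 m: −αΔT+βΔS = −(2.6 × 10⁻⁴)(-3.1)+(7.6 × 10⁻⁴)(-0.47) = 4.5 × 10⁻⁴ → stable
  83–90 m: −αΔT+βΔS = −(2.6 × 10⁻⁴)(-0.5)+(7.6 × 10⁻⁴)(+0.78) = 7.2 × 10⁻⁴ → stable
  90–117 m: −αΔT+βΔS = −(2.6 × 10⁻⁴)(-2.0)+(7.6 × 10⁻⁴)(+0.06) = 5.7 × 10⁻⁴ → stable
Every interval has Δρ > 0: the column is stably stratified throughout.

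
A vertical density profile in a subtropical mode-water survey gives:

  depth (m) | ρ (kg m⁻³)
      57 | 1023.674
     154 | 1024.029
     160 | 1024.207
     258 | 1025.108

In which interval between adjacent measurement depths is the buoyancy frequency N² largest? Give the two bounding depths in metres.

154–160 m

Compute the density gradient over each adjacent pair:
  57–154 m: Δρ/Δz = 0.355/97 = 3.7 × 10⁻³ kg m⁻⁴
  154–160 m: Δρ/Δz = 0.178/6 = 0.030 kg m⁻⁴
  160–258 m: Δρ/Δz = 0.901/98 = 9.2 × 10⁻³ kg m⁻⁴
The largest gradient is in the 154–160 m interval — the pycnocline.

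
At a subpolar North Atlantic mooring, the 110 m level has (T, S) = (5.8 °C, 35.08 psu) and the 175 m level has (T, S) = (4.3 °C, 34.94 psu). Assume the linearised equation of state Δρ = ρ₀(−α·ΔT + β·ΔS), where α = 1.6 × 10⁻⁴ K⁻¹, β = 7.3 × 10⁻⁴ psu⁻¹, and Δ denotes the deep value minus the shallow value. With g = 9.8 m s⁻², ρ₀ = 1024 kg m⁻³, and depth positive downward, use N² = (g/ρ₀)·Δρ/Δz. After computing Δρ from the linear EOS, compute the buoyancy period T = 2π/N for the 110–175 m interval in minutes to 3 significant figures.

ΔT = -1.5 K, ΔS = -0.14 psu (deep − shallow).
Δρ/ρ₀ = −αΔT + βΔS = 2.40 × 10⁻⁴ − 1.022 × 10⁻⁴ = 1.378 × 10⁻⁴, so Δρ ≈ 0.1411 kg m⁻³.
N² = (g/ρ₀)·Δρ/Δz = g·(Δρ/ρ₀)/Δz = 9.8 × 1.378 × 10⁻⁴ / 65 = 2.0776 × 10⁻⁵ s⁻².
N = √(2.0776 × 10⁻⁵) = 4.5581 × 10⁻³ rad s⁻¹ → T = 2π/N = 1.3785 × 10³ s = 22.975 min ≈ 23.0 min.

23.0 min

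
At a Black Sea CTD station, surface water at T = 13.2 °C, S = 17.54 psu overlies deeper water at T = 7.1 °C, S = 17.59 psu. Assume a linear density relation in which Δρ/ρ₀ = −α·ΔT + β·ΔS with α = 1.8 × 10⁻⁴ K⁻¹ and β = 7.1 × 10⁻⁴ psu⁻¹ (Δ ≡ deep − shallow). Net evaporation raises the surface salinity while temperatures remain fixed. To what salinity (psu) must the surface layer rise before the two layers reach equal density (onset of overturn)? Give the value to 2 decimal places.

Neutral buoyancy requires −α(T_deep − T_surf) + β(S_deep − S_surf′) = 0.
S_surf′ = S_deep − (α/β)·ΔT = 17.59 − (1.8 × 10⁻⁴/7.1 × 10⁻⁴)·(-6.1) = 19.1365 psu.
Increase required: 19.1365 − 17.54 = 1.5965 psu.

19.14 psu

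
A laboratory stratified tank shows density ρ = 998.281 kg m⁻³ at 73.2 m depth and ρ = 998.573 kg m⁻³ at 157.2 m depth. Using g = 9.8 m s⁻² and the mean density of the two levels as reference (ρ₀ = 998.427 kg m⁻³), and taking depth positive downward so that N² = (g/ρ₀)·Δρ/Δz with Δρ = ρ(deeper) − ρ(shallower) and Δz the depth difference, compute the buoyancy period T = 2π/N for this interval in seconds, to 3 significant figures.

Δρ = 998.573 − 998.281 = 0.292 kg m⁻³ over Δz = 157.2 − 73.2 = 84 m.
N² = (9.8/998.427) × (0.292/84) = 3.4120 × 10⁻⁵ s⁻².
N = √(3.4120 × 10⁻⁵) = 5.8412 × 10⁻³ rad s⁻¹, so T = 2π/N = 1.0757 × 10³ s ≈ 1.08 × 10³ s.

1.08 × 10³ s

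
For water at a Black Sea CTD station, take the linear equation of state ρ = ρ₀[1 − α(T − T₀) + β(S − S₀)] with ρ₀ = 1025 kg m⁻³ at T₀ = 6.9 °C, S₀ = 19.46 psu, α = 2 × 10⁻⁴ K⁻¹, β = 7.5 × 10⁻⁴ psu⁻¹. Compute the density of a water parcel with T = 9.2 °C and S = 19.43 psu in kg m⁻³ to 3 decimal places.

T − T₀ = +2.3 K, S − S₀ = -0.03 psu.
Bracket = 1 − α·(+2.3) + β·(-0.03) = 1 + (-4.825 × 10⁻⁴) = 0.9995175.
ρ = 1025 × 0.9995175 = 1024.505 kg m⁻³.

1024.505 kg m⁻³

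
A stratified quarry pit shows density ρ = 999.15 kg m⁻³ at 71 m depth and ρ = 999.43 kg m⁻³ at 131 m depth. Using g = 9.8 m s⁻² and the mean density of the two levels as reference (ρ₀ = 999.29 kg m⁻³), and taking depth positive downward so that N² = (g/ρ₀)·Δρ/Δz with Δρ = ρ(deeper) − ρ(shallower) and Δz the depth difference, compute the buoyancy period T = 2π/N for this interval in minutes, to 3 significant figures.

Δρ = 999.43 − 999.15 = 0.28 kg m⁻³ over Δz = 131 − 71 = 60 m.
N² = (9.8/999.29) × (0.28/60) = 4.5766 × 10⁻⁵ s⁻².
N = √(4.5766 × 10⁻⁵) = 6.7651 × 10⁻³ rad s⁻¹, so T = 2π/N = 928.76 s = 15.479 min ≈ 15.5 min.

15.5 min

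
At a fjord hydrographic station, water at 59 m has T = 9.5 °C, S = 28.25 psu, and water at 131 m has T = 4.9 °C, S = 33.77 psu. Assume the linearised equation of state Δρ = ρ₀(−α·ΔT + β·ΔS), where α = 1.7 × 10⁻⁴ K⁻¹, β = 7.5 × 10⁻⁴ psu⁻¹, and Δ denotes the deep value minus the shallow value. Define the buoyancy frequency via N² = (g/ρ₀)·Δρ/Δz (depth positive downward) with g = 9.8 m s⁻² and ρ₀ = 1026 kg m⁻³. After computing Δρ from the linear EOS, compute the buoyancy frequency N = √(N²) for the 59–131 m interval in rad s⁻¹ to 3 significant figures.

ΔT = -4.6 K, ΔS = +5.52 psu (deep − shallow).
Δρ/ρ₀ = −αΔT + βΔS = 7.82 × 10⁻⁴ + 4.14 × 10⁻³ = 4.922 × 10⁻³, so Δρ ≈ 5.050 kg m⁻³.
N² = (g/ρ₀)·Δρ/Δz = g·(Δρ/ρ₀)/Δz = 9.8 × 4.922 × 10⁻³ / 72 = 6.6994 × 10⁻⁴ s⁻².
N = √(6.6994 × 10⁻⁴) = 0.025883 rad s⁻¹ ≈ 0.0259 rad s⁻¹.

0.0259 rad s⁻¹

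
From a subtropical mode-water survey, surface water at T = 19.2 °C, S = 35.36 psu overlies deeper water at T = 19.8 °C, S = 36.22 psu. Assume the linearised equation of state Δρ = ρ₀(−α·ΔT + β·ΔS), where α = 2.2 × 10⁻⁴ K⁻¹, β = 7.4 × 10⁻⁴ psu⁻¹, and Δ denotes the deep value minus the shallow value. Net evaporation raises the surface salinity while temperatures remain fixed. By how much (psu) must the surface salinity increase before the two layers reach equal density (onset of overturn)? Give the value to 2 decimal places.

0.68 psu

Neutral buoyancy requires −α(T_deep − T_surf) + β(S_deep − S_surf′) = 0.
S_surf′ = S_deep − (α/β)·ΔT = 36.22 − (2.2 × 10⁻⁴/7.4 × 10⁻⁴)·(+0.6) = 36.0416 psu.
Increase required: 36.0416 − 35.36 = 0.6816 psu.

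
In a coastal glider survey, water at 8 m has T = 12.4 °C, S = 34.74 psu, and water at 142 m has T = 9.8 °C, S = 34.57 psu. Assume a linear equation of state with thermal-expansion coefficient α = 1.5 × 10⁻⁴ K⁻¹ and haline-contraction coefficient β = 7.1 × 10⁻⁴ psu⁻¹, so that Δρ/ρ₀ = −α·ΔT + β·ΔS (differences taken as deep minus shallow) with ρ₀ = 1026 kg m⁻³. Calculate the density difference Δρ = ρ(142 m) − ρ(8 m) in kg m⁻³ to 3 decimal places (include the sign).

+0.276 kg m⁻³

ΔT = -2.6 K, ΔS = -0.17 psu (deep − shallow).
Δρ/ρ₀ = −(1.5 × 10⁻⁴)(-2.6) + (7.1 × 10⁻⁴)(-0.17) = 2.693 × 10⁻⁴.
Δρ = 1026 × (2.693 × 10⁻⁴) = +0.276 kg m⁻³.
Positive Δρ: denser below, stable.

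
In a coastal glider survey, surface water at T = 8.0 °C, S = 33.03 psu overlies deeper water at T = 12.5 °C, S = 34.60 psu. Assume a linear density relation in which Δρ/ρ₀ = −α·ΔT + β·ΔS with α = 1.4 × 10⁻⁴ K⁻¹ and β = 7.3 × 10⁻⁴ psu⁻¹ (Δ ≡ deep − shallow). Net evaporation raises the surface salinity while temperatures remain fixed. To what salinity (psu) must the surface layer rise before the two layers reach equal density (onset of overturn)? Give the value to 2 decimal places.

33.74 psu

Neutral buoyancy requires −α(T_deep − T_surf) + β(S_deep − S_surf′) = 0.
S_surf′ = S_deep − (α/β)·ΔT = 34.60 − (1.4 × 10⁻⁴/7.3 × 10⁻⁴)·(+4.5) = 33.7370 psu.
Increase required: 33.7370 − 33.03 = 0.7070 psu.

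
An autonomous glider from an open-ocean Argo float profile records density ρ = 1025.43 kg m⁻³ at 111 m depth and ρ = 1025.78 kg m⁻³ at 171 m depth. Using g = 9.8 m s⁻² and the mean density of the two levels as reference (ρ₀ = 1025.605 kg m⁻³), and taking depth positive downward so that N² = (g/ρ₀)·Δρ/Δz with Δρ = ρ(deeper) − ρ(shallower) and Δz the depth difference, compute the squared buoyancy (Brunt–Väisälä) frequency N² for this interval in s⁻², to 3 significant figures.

5.57 × 10⁻⁵ s⁻²

Δρ = 1025.78 − 1025.43 = 0.35 kg m⁻³ over Δz = 171 − 111 = 60 m.
N² = (9.8/1025.605) × (0.35/60) = 5.5739 × 10⁻⁵ s⁻² ≈ 5.57 × 10⁻⁵ s⁻².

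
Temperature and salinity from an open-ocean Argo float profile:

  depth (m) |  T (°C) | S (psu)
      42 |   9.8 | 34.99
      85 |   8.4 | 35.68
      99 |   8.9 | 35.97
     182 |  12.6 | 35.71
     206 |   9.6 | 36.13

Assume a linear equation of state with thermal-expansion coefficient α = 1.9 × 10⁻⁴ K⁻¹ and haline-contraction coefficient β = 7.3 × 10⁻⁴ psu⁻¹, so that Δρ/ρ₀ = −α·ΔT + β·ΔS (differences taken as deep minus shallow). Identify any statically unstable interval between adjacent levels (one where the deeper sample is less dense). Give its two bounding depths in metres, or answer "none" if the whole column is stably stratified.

99–182 m

Evaluate Δρ/ρ₀ = −αΔT + βΔS across each adjacent pair:
  42–85 m: −αΔT+βΔS = −(1.9 × 10⁻⁴)(-1.4)+(7.3 × 10⁻⁴)(+0.69) = 7.7 × 10⁻⁴ → stable
  85–99 m: −αΔT+βΔS = −(1.9 × 10⁻⁴)(+0.5)+(7.3 × 10⁻⁴)(+0.29) = 1.2 × 10⁻⁴ → stable
  99–182 m: −αΔT+βΔS = −(1.9 × 10⁻⁴)(+3.7)+(7.3 × 10⁻⁴)(-0.26) = -8.9 × 10⁻⁴ → UNSTABLE
  182–206 m: −αΔT+βΔS = −(1.9 × 10⁻⁴)(-3.0)+(7.3 × 10⁻⁴)(+0.42) = 8.8 × 10⁻⁴ → stable
The 99–182 m interval has Δρ < 0: lighter water underlies denser water.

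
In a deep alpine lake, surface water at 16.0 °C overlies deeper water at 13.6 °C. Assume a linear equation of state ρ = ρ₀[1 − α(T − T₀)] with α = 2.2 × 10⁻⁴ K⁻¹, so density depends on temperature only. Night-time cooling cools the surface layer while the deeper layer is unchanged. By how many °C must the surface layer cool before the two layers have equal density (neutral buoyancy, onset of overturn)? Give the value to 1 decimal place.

With temperature the only control, equal density requires T_surf′ = T_deep.
T_surf′ = 13.6 °C.
Cooling required: 16.0 − 13.6 = 2.4 °C.

2.4 °C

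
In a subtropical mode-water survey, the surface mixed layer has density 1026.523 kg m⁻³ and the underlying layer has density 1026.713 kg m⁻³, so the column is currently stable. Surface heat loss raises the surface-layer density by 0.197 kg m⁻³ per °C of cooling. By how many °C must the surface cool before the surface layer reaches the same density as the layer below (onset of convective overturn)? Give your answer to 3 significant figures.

0.964 °C

Density deficit of the surface layer: 1026.713 − 1026.523 = 0.19 kg m⁻³.
Required change = 0.19 / 0.197 = 0.964 °C.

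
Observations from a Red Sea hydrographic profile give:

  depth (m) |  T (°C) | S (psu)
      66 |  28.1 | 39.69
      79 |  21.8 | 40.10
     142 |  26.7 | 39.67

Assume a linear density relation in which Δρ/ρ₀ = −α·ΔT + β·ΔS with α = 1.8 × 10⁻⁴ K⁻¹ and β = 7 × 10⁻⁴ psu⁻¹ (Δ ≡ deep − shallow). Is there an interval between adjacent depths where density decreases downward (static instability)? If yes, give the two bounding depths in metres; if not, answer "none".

Evaluate Δρ/ρ₀ = −αΔT + βΔS across each adjacent pair:
  66–79 m: −αΔT+βΔS = −(1.8 × 10⁻⁴)(-6.3)+(7 × 10⁻⁴)(+0.41) = 1.4 × 10⁻³ → stable
  79–142 m: −αΔT+βΔS = −(1.8 × 10⁻⁴)(+4.9)+(7 × 10⁻⁴)(-0.43) = -1.2 × 10⁻³ → UNSTABLE
The 79–142 m interval has Δρ < 0: lighter water underlies denser water.

79–142 m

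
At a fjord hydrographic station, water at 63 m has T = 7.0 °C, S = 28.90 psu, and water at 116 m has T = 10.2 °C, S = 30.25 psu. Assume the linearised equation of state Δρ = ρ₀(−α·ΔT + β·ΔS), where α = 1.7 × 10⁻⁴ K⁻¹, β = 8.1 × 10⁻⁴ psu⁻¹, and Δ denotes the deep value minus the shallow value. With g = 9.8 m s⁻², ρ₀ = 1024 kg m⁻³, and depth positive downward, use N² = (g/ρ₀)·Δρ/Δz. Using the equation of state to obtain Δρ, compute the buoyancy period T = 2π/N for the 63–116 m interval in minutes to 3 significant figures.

10.4 min

ΔT = +3.2 K, ΔS = +1.35 psu (deep − shallow).
Δρ/ρ₀ = −αΔT + βΔS = -5.44 × 10⁻⁴ + 1.0935 × 10⁻³ = 5.495 × 10⁻⁴, so Δρ ≈ 0.5627 kg m⁻³.
N² = (g/ρ₀)·Δρ/Δz = g·(Δρ/ρ₀)/Δz = 9.8 × 5.495 × 10⁻⁴ / 53 = 1.0161 × 10⁻⁴ s⁻².
N = √(1.0161 × 10⁻⁴) = 0.010080 rad s⁻¹ → T = 2π/N = 623.33 s = 10.389 min ≈ 10.4 min.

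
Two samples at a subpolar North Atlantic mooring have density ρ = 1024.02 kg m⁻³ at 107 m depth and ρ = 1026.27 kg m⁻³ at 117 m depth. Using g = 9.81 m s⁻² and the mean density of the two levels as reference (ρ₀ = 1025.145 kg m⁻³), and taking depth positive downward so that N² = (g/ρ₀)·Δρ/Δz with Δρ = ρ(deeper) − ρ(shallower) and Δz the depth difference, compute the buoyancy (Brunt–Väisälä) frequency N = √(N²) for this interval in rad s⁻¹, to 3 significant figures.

0.0464 rad s⁻¹

Δρ = 1026.27 − 1024.02 = 2.25 kg m⁻³ over Δz = 117 − 107 = 10 m.
N² = (9.81/1025.145) × (2.25/10) = 2.1531 × 10⁻³ s⁻².
N = √(2.1531 × 10⁻³) = 0.046402 rad s⁻¹ ≈ 0.0464 rad s⁻¹.
N² > 0, so the interval is statically stable.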